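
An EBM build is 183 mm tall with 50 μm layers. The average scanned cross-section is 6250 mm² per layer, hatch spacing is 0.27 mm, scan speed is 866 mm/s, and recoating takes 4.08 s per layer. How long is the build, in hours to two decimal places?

31.32 hours

Layer count = ceil(183 / 0.05) = 3660.
Hatch length per layer = 6250 / 0.27, so 23148.1 mm.
Per-layer scan time: 23148.1 / 866 → 26.7299 s.
Per-layer time = 26.7299 + 4.08 = 30.8099 s.
3660 layers × 30.8099 s/layer = 112764.234 s, i.e. 31.32 hours.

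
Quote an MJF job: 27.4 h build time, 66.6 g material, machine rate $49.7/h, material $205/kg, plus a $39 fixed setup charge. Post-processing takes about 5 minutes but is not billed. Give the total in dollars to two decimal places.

Time charge: 49.7 × 27.4 → $1361.78.
Material charge = 205 × 66.6/1000, so $13.653.
Total = 1361.78 + 13.653 + 39 = 1414.433 ≈ $1414.43.

$1414.43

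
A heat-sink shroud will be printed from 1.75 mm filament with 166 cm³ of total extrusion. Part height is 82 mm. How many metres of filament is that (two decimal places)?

69.01 m

Cross-section of 1.75 mm filament: π·(1.75/2)² = 2.4053 mm².
Length = 166 cm³ / 2.4053 mm² = 166000 / 2.4053 = 69014.26 mm = 69.01 m.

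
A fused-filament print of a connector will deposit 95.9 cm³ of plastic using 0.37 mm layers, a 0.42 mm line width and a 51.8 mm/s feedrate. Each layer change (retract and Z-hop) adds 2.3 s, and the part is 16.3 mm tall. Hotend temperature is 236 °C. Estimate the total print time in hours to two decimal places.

Line area: 0.37 × 0.42 → 0.1554 mm².
Toolpath length = 95.9 cm³ / 0.1554 mm² = 95900 / 0.1554 = 617117.1 mm.
Extrusion time: 617117.1 / 51.8 → 11913.5 s.
Number of layers: 16.3 / 0.37 → 45 (rounded up).
Z-hop total: 45 × 2.3 → 103.5 s.
Total = 11913.5 + 103.5 = 12017 s = 3.34 hours.

3.34 hours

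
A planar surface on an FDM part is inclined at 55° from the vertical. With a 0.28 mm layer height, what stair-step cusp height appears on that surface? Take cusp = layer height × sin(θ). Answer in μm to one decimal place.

Cusp = layer height × sin(55°) = 0.28 × 0.8192 = 0.229376 mm = 229.4 μm.

229.4 μm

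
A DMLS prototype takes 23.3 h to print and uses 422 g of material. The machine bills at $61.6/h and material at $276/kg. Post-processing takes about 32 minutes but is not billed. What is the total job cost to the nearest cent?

$1551.75

Machine cost = 61.6 × 23.3, so $1435.28.
Feedstock cost = 276 × 422/1000, so $116.472.
Total = 1435.28 + 116.472 = 1551.752 ≈ $1551.75.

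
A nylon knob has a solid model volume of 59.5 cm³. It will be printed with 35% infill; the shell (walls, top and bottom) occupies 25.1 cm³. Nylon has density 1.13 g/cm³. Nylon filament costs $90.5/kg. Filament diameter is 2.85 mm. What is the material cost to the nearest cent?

Interior volume = 59.5 − 25.1, so 34.4 cm³.
Deposited infill: 0.35 × 34.4 → 12.04 cm³.
Deposited volume = 25.1 + 12.04, so 37.14 cm³.
Mass = 37.14 × 1.13 = 41.9682 g.
At $90.5/kg: 41.9682/1000 × 90.5 = $3.80.

$3.80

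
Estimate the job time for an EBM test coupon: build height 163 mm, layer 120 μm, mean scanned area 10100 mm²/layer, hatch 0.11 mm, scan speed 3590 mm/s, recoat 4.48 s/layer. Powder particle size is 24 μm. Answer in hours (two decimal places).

Layers = ⌈163/0.12⌉ = 1359.
Per-layer scan distance = 10100 / 0.11 = 91818.2 mm.
Beam time per layer = 91818.2 / 3590 = 25.5761 s.
Layer cycle = 25.5761 + 4.48, so 30.0561 s.
Build time = 1359 × 30.0561 = 40846.2399 s = 11.35 hours.

11.35 hours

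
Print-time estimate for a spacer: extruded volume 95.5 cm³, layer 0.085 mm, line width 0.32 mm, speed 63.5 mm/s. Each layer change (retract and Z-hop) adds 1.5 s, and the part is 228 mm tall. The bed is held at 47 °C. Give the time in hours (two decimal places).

Line area = 0.085 × 0.32, so 0.0272 mm².
Toolpath length = 95.5 cm³ / 0.0272 mm² = 95500 / 0.0272 = 3511029.4 mm.
Print-move time = 3511029.4 / 63.5 = 55291.8 s.
Layers = ⌈228/0.085⌉ = 2683.
Layer-change overhead = 2683 × 1.5 = 4024.5 s.
Altogether 55291.8 + 4024.5 = 59316.3 s, i.e. 16.48 hours.

16.48 hours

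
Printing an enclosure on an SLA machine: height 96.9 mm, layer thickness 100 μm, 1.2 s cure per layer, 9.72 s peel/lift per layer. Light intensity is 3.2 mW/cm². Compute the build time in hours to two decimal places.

2.94 hours

Number of layers: 96.9 / 0.1 → 969 (rounded up).
Cycle time: 1.2 + 9.72 → 10.92 s.
Build time: 969 × 10.92 s = 10581.48 s, i.e. 2.94 hours.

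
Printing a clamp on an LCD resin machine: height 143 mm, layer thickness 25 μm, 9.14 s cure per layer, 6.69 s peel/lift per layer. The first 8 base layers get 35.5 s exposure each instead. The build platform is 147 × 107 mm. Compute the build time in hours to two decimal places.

25.21 hours

Layers = ⌈143/0.025⌉ = 5720.
Burn-in layers: 8 × (35.5 + 6.69) → 337.52 s.
Remaining layers = 5712 × (9.14 + 6.69) = 90420.96 s.
Sum: 337.52 + 90420.96 = 90758.48 s → 25.21 hours.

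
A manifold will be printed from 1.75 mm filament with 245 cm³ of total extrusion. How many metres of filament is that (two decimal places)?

Cross-section of 1.75 mm filament: π·(1.75/2)² = 2.4053 mm².
L = 245000 mm³ / 2.4053 mm² = 101858.4 mm, i.e. 101.86 m.

101.86 m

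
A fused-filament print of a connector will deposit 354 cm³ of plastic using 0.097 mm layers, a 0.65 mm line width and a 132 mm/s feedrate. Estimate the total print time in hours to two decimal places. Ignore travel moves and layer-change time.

11.82 hours

Extrusion cross-section = 0.097 × 0.65, so 0.06305 mm².
Toolpath length = 354 cm³ / 0.06305 mm² = 354000 / 0.06305 = 5614591.6 mm.
Print-move time = 5614591.6 / 132 = 42534.8 s.
Converting: 42534.8 s = 11.82 hours.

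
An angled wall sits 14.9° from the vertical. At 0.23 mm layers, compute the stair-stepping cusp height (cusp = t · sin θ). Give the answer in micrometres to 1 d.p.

h_c = t·sin θ = 0.23 × 0.2571 = 0.059133 mm (59.1 μm).

59.1 μm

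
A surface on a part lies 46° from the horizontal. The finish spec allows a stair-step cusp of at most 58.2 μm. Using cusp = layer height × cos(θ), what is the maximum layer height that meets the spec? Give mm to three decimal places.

0.084 mm

t = h_c / cos θ = 0.0582 / 0.6947 = 0.084 mm.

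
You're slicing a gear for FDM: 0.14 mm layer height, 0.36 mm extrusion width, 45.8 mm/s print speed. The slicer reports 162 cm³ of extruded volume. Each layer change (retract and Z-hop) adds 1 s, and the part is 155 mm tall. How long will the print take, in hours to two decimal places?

19.80 hours

Bead cross-section: 0.14 × 0.36 → 0.0504 mm².
Path length: 162000 mm³ / 0.0504 mm² → 3214285.7 mm.
Time extruding = 3214285.7 / 45.8 = 70180.9 s.
Layers = ⌈155/0.14⌉ = 1108.
Layer-change overhead = 1108 × 1 = 1108 s.
Altogether 70180.9 + 1108 = 71288.9 s, i.e. 19.80 hours.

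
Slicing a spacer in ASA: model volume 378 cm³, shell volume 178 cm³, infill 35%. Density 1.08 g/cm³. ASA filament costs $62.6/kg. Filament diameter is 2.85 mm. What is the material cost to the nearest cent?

Volume inside the shell = 378 − 178 = 200 cm³.
Infill volume = 0.35 × 200, so 70 cm³.
Deposited volume = 178 + 70, so 248 cm³.
Mass = 248 × 1.08 = 267.84 g.
Cost = 267.84 g / 1000 × $62.6/kg = $16.77.

$16.77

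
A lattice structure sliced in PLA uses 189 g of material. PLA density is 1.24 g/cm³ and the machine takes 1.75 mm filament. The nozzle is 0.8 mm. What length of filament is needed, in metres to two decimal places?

Extruded volume: 189/1.24 = 152.4194 cm³ (152419.4 mm³).
Filament cross-section = π × (1.75/2)² = 2.4053 mm².
L = V/A = 152419.4/2.4053 = 63368.15 mm → 63.37 m.

63.37 m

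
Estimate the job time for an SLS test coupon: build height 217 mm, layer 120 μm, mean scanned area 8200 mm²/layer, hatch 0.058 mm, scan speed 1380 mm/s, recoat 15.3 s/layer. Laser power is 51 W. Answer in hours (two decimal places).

Number of layers: 217 / 0.12 → 1809 (rounded up).
Scan path per layer: 8200 / 0.058 → 141379.3 mm.
Per-layer scan time = 141379.3 / 1380 = 102.4488 s.
Per-layer time: 102.4488 + 15.3 → 117.7488 s.
1809 layers × 117.7488 s/layer = 213007.5792 s, i.e. 59.17 hours.

59.17 hours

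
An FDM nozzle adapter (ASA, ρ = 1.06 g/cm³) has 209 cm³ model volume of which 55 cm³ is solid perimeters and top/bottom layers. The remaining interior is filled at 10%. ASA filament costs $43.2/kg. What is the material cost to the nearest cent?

$3.22

Interior volume = 209 − 55, so 154 cm³.
Deposited infill: 0.10 × 154 → 15.4 cm³.
Deposited volume: 55 + 15.4 → 70.4 cm³.
Mass = 70.4 × 1.06, so 74.624 g.
At $43.2/kg: 74.624/1000 × 43.2 = $3.22.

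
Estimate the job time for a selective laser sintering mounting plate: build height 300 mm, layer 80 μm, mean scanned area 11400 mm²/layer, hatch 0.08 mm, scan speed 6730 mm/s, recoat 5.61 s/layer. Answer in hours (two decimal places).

Layer count = ceil(300 / 0.08) = 3750.
Hatch length per layer = 11400 / 0.08 = 142500 mm.
Laser time per layer = 142500 / 6730, so 21.1738 s.
Per-layer time = 21.1738 + 5.61 = 26.7838 s.
Total: 3750 × 26.7838 s = 100439.25 s → 27.90 hours.

27.90 hours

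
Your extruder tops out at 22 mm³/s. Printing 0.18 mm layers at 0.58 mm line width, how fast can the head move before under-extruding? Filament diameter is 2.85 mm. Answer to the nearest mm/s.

211 mm/s

Bead cross-section = 0.18 × 0.58, so 0.1044 mm².
v_max = Q/A = 22/0.1044 = 210.73 mm/s → 211 mm/s.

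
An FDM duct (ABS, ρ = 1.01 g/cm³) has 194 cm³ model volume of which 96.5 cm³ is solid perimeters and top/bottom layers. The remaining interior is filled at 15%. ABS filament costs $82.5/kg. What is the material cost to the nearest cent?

Interior volume = 194 − 96.5, so 97.5 cm³.
Infill volume = 0.15 × 97.5, so 14.625 cm³.
Deposited volume = 96.5 + 14.625, so 111.125 cm³.
Mass = 111.125 × 1.01, so 112.23625 g.
Cost = 112.23625 g / 1000 × $82.5/kg = $9.26.

$9.26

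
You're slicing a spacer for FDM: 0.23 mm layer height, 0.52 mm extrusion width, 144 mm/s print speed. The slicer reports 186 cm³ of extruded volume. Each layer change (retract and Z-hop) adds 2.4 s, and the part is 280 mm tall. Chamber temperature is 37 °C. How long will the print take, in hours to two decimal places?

Extrusion cross-section = 0.23 × 0.52, so 0.1196 mm².
Toolpath length = 186 cm³ / 0.1196 mm² = 186000 / 0.1196 = 1555183.9 mm.
Print-move time: 1555183.9 / 144 → 10799.9 s.
Layer count = ceil(280 / 0.23) = 1218.
Non-print overhead = 1218 × 2.4 = 2923.2 s.
Altogether 10799.9 + 2923.2 = 13723.1 s, i.e. 3.81 hours.

3.81 hours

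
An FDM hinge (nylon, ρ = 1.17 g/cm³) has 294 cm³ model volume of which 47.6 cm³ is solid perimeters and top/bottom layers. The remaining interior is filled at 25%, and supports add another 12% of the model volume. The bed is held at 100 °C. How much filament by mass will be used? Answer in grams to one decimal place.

Infill region = 294 − 47.6, so 246.4 cm³.
Infill deposited = 0.25 × 246.4 = 61.6 cm³.
Support = 0.12 × 294 = 35.28 cm³.
Total extruded = 47.6 + 61.6 + 35.28 = 144.48 cm³.
Mass: 144.48 × 1.17 → 169.0416 g.

169.0 g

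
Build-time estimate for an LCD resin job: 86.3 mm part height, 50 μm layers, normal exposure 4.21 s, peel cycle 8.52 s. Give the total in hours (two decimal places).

6.10 hours

Number of layers: 86.3 / 0.05 → 1726 (rounded up).
Per-layer time = 4.21 + 8.52 = 12.73 s.
Build time: 1726 × 12.73 s = 21971.98 s, i.e. 6.10 hours.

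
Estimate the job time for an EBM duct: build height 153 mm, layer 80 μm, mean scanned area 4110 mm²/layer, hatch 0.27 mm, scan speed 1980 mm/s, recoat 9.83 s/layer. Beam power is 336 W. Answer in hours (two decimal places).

9.31 hours

Layer count = ceil(153 / 0.08) = 1913.
Scan path per layer: 4110 / 0.27 → 15222.2 mm.
Per-layer scan time: 15222.2 / 1980 → 7.688 s.
Time per layer: 7.688 + 9.83 → 17.518 s.
Total: 1913 × 17.518 s = 33511.934 s → 9.31 hours.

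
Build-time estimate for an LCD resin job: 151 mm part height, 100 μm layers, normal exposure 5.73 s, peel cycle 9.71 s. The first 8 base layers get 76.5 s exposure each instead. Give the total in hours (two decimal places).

Layer count = ceil(151 / 0.1) = 1510.
Base layers: 8 × (76.5 + 9.71) → 689.68 s.
Regular layers = 1502 × (5.73 + 9.71) = 23190.88 s.
Total = 689.68 + 23190.88 = 23880.56 s = 6.63 hours.

6.63 hours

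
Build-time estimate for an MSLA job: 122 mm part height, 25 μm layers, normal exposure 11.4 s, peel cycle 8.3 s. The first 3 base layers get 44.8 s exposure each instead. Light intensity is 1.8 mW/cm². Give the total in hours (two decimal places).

Number of layers: 122 / 0.025 → 4880 (rounded up).
Base layers = 3 × (44.8 + 8.3) = 159.3 s.
Normal layers = 4877 × (11.4 + 8.3) = 96076.9 s.
Total = 159.3 + 96076.9 = 96236.2 s = 26.73 hours.

26.73 hours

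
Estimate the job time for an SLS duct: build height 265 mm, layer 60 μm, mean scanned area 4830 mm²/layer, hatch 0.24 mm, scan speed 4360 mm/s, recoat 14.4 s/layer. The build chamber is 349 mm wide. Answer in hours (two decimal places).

23.33 hours

Number of layers: 265 / 0.06 → 4417 (rounded up).
Per-layer scan distance = 4830 / 0.24 = 20125 mm.
Scan time per layer = 20125 / 4360, so 4.6158 s.
Per-layer time = 4.6158 + 14.4, so 19.0158 s.
Total: 4417 × 19.0158 s = 83992.7886 s → 23.33 hours.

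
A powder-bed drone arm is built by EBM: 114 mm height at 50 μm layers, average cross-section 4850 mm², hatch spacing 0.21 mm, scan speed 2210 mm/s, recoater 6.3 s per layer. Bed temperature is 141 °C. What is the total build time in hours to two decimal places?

10.61 hours

Layers = ⌈114/0.05⌉ = 2280.
Hatch length per layer = 4850 / 0.21, so 23095.2 mm.
Per-layer scan time = 23095.2 / 2210, so 10.4503 s.
Time per layer = 10.4503 + 6.3, so 16.7503 s.
2280 layers × 16.7503 s/layer = 38190.684 s, i.e. 10.61 hours.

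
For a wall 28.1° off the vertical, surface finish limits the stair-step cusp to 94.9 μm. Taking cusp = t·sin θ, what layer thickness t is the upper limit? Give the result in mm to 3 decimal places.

t = h_c / sin θ = 0.0949 / 0.4710 = 0.201 mm.

0.201 mm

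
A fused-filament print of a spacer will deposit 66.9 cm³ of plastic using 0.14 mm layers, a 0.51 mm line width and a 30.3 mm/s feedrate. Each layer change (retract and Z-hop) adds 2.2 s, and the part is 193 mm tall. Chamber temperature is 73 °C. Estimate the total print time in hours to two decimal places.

Bead cross-section = 0.14 × 0.51, so 0.0714 mm².
Toolpath length = 66.9 cm³ / 0.0714 mm² = 66900 / 0.0714 = 936974.8 mm.
Time extruding = 936974.8 / 30.3, so 30923.3 s.
Layers = ⌈193/0.14⌉ = 1379.
Non-print overhead: 1379 × 2.2 → 3033.8 s.
Total = 30923.3 + 3033.8 = 33957.1 s = 9.43 hours.

9.43 hours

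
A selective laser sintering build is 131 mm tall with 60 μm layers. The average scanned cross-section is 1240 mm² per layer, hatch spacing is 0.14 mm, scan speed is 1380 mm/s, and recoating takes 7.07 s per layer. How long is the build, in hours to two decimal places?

Number of layers: 131 / 0.06 → 2184 (rounded up).
Per-layer scan distance: 1240 / 0.14 → 8857.1 mm.
Laser time per layer: 8857.1 / 1380 → 6.4182 s.
Per-layer time: 6.4182 + 7.07 → 13.4882 s.
Total: 2184 × 13.4882 s = 29458.2288 s → 8.18 hours.

8.18 hours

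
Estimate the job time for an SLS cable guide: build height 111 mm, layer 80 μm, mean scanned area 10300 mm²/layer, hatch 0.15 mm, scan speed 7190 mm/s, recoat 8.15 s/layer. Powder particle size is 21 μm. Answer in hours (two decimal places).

6.82 hours

Number of layers: 111 / 0.08 → 1388 (rounded up).
Scan path per layer = 10300 / 0.15, so 68666.7 mm.
Per-layer scan time: 68666.7 / 7190 → 9.5503 s.
Time per layer = 9.5503 + 8.15 = 17.7003 s.
Build time = 1388 × 17.7003 = 24568.0164 s = 6.82 hours.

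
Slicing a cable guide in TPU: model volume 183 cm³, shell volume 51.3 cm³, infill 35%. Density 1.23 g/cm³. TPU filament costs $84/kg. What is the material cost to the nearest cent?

Volume inside the shell = 183 − 51.3 = 131.7 cm³.
Infill deposited = 0.35 × 131.7, so 46.095 cm³.
Total extruded = 51.3 + 46.095, so 97.395 cm³.
Mass = 97.395 × 1.23 = 119.79585 g.
At $84/kg: 119.79585/1000 × 84 = $10.06.

$10.06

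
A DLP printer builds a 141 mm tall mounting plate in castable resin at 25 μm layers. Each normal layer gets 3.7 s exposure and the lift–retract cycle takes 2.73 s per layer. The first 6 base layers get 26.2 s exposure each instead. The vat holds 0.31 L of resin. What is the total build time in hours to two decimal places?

Layers = ⌈141/0.025⌉ = 5640.
Base layers = 6 × (26.2 + 2.73), so 173.58 s.
Regular layers: 5634 × (3.7 + 2.73) → 36226.62 s.
Total = 173.58 + 36226.62 = 36400.2 s = 10.11 hours.

10.11 hours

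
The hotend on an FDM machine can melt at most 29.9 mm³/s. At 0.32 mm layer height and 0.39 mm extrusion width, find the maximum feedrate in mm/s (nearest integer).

Bead cross-section: 0.32 × 0.39 → 0.1248 mm².
v_max = Q/A = 29.9/0.1248 = 239.58 mm/s → 240 mm/s.

240 mm/s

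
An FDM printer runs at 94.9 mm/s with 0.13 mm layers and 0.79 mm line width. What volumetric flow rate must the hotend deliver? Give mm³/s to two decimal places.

Extrusion cross-section = 0.13 × 0.79, so 0.1027 mm².
Volumetric flow = 94.9 × 0.1027 = 9.75 mm³/s.

9.75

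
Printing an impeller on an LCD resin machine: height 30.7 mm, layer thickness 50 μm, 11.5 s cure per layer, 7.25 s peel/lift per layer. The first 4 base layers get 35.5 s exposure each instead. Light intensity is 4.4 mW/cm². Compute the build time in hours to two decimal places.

3.22 hours

Layer count = ceil(30.7 / 0.05) = 614.
Burn-in layers = 4 × (35.5 + 7.25), so 171 s.
Regular layers = 610 × (11.5 + 7.25) = 11437.5 s.
Sum: 171 + 11437.5 = 11608.5 s → 3.22 hours.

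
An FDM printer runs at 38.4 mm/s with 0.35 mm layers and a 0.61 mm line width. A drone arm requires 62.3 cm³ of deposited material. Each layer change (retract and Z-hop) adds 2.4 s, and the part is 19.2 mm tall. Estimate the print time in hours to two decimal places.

2.15 hours

Line area: 0.35 × 0.61 → 0.2135 mm².
Toolpath length = 62.3 cm³ / 0.2135 mm² = 62300 / 0.2135 = 291803.3 mm.
Print-move time = 291803.3 / 38.4, so 7599 s.
Layer count = ceil(19.2 / 0.35) = 55.
Z-hop total: 55 × 2.4 → 132 s.
Altogether 7599 + 132 = 7731 s, i.e. 2.15 hours.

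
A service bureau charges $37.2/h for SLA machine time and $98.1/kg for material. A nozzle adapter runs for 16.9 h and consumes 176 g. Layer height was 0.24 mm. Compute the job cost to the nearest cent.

$645.95

Machine-time cost: 37.2 × 16.9 → $628.68.
Feedstock cost = 98.1 × 176/1000, so $17.2656.
Job cost: 628.68 + 17.2656 = 645.9456 ≈ $645.95.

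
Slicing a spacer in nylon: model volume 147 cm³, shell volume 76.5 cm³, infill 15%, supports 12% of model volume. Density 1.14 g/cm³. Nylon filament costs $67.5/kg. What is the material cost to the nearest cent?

$8.06

Infill region = 147 − 76.5, so 70.5 cm³.
Deposited infill: 0.15 × 70.5 → 10.575 cm³.
Support = 0.12 × 147, so 17.64 cm³.
Total extruded: 76.5 + 10.575 + 17.64 → 104.715 cm³.
Mass = 104.715 × 1.14, so 119.3751 g.
At $67.5/kg: 119.3751/1000 × 67.5 = $8.06.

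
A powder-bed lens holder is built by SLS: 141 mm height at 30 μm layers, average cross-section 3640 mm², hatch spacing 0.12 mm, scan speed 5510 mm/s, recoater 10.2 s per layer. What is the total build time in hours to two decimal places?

Number of layers: 141 / 0.03 → 4700 (rounded up).
Hatch length per layer: 3640 / 0.12 → 30333.3 mm.
Per-layer scan time = 30333.3 / 5510 = 5.5051 s.
Per-layer time = 5.5051 + 10.2, so 15.7051 s.
Build time = 4700 × 15.7051 = 73813.97 s = 20.50 hours.

20.50 hours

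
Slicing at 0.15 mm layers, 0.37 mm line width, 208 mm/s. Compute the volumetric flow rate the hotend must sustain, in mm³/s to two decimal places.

Extrusion cross-section = 0.15 × 0.37, so 0.0555 mm².
Q = v·A = 208 × 0.0555 = 11.54 mm³/s.

11.54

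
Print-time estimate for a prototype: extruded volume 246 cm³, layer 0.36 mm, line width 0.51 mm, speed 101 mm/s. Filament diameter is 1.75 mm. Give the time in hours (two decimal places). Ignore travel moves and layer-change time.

3.69 hours

Line area = 0.36 × 0.51 = 0.1836 mm².
Total extruded path = 246000/0.1836 = 1339869.3 mm.
Time extruding: 1339869.3 / 101 → 13266 s.
13266 s = 3.69 hours.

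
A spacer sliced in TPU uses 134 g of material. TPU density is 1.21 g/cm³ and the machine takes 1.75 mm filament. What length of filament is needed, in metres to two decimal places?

46.04 m

Extruded volume: 134/1.21 = 110.7438 cm³ (110743.8 mm³).
Filament cross-section = π × (1.75/2)² = 2.4053 mm².
L = V/A = 110743.8/2.4053 = 46041.57 mm → 46.04 m.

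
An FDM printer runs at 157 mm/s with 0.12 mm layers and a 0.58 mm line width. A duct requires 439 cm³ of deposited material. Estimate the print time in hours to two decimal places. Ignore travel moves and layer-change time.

Line area: 0.12 × 0.58 → 0.0696 mm².
Toolpath length = 439 cm³ / 0.0696 mm² = 439000 / 0.0696 = 6307471.3 mm.
Print-move time: 6307471.3 / 157 → 40175 s.
That's 40175 s → 11.16 hours.

11.16 hours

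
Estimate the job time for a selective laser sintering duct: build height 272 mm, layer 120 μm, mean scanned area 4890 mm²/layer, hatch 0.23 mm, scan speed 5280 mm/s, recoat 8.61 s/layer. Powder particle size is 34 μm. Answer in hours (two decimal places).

7.96 hours

Number of layers: 272 / 0.12 → 2267 (rounded up).
Per-layer scan distance = 4890 / 0.23, so 21260.9 mm.
Per-layer scan time: 21260.9 / 5280 → 4.0267 s.
Time per layer = 4.0267 + 8.61, so 12.6367 s.
Build time = 2267 × 12.6367 = 28647.3989 s = 7.96 hours.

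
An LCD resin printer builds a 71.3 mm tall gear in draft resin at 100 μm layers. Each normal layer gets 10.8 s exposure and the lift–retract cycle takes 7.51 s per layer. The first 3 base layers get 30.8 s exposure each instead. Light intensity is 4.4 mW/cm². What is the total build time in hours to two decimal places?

Layers = ⌈71.3/0.1⌉ = 713.
Bottom layers: 3 × (30.8 + 7.51) → 114.93 s.
Remaining layers: 710 × (10.8 + 7.51) → 13000.1 s.
Sum: 114.93 + 13000.1 = 13115.03 s → 3.64 hours.

3.64 hours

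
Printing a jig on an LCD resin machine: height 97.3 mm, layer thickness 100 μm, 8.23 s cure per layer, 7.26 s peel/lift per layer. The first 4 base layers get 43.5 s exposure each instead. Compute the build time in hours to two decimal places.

Number of layers: 97.3 / 0.1 → 973 (rounded up).
Bottom layers: 4 × (43.5 + 7.26) → 203.04 s.
Regular layers: 969 × (8.23 + 7.26) → 15009.81 s.
Total = 203.04 + 15009.81 = 15212.85 s = 4.23 hours.

4.23 hours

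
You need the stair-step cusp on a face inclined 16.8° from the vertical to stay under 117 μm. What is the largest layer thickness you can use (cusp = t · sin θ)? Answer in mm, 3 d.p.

0.405 mm

sin(16.8°) = 0.2890; t_max = 0.117/0.2890 = 0.405 mm.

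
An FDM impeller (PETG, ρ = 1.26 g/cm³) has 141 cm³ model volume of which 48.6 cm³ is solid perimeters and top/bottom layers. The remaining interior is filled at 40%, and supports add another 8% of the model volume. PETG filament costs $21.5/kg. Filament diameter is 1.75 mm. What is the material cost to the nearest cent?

Infill region = 141 − 48.6 = 92.4 cm³.
Deposited infill: 0.40 × 92.4 → 36.96 cm³.
Support: 0.08 × 141 → 11.28 cm³.
Total extruded = 48.6 + 36.96 + 11.28 = 96.84 cm³.
Mass = 96.84 × 1.26, so 122.0184 g.
At $21.5/kg: 122.0184/1000 × 21.5 = $2.62.

$2.62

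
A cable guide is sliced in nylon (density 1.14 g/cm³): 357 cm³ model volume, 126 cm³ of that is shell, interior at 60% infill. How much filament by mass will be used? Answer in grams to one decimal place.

Interior volume = 357 − 126, so 231 cm³.
Infill volume: 0.60 × 231 → 138.6 cm³.
Deposited volume = 126 + 138.6, so 264.6 cm³.
Mass = 264.6 × 1.14 = 301.644 g.

301.6 g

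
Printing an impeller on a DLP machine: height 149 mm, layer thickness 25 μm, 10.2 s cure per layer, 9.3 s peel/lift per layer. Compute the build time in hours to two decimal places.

Layers = ⌈149/0.025⌉ = 5960.
Per-layer time: 10.2 + 9.3 → 19.5 s.
Total = 5960 × 19.5 = 116220 s = 32.28 hours.

32.28 hours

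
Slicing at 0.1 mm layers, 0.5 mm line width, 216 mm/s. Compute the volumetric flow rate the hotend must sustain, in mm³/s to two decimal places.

10.80

A: 0.1 × 0.5 → 0.05 mm².
Q = v·A = 216 × 0.05 = 10.80 mm³/s.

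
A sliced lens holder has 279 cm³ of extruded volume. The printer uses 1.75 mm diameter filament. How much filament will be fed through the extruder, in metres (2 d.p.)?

A = π r² = π × 0.875² = 2.4053 mm².
L = 279000 mm³ / 2.4053 mm² = 115993.85 mm, i.e. 115.99 m.

115.99 m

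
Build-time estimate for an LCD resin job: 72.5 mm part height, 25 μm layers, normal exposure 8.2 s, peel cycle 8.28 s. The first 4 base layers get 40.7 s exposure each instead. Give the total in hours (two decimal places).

13.31 hours

Number of layers: 72.5 / 0.025 → 2900 (rounded up).
Burn-in layers: 4 × (40.7 + 8.28) → 195.92 s.
Remaining layers = 2896 × (8.2 + 8.28), so 47726.08 s.
Total = 195.92 + 47726.08 = 47922 s = 13.31 hours.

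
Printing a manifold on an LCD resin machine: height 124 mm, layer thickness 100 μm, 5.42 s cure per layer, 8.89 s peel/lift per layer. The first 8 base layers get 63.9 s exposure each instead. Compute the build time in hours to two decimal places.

5.06 hours

Layers = ⌈124/0.1⌉ = 1240.
Base layers = 8 × (63.9 + 8.89) = 582.32 s.
Normal layers: 1232 × (5.42 + 8.89) → 17629.92 s.
Sum: 582.32 + 17629.92 = 18212.24 s → 5.06 hours.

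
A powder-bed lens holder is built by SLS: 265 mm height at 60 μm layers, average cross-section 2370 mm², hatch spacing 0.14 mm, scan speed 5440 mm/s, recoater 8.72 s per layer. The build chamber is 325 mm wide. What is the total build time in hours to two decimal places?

Number of layers: 265 / 0.06 → 4417 (rounded up).
Hatch length per layer = 2370 / 0.14 = 16928.6 mm.
Scan time per layer = 16928.6 / 5440 = 3.1119 s.
Layer cycle = 3.1119 + 8.72, so 11.8319 s.
Build time = 4417 × 11.8319 = 52261.5023 s = 14.52 hours.

14.52 hours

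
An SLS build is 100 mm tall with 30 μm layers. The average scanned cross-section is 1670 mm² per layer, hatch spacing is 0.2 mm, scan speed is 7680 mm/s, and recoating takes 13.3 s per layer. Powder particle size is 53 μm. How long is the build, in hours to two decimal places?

Layer count = ceil(100 / 0.03) = 3334.
Hatch length per layer: 1670 / 0.2 → 8350 mm.
Scan time per layer = 8350 / 7680 = 1.0872 s.
Layer cycle = 1.0872 + 13.3 = 14.3872 s.
3334 layers × 14.3872 s/layer = 47966.9248 s, i.e. 13.32 hours.

13.32 hours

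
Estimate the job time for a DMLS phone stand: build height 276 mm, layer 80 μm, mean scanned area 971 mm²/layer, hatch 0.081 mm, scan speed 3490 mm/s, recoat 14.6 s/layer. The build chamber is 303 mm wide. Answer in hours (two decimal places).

Number of layers: 276 / 0.08 → 3450 (rounded up).
Scan path per layer = 971 / 0.081 = 11987.7 mm.
Laser time per layer = 11987.7 / 3490 = 3.4349 s.
Layer cycle = 3.4349 + 14.6, so 18.0349 s.
Build time = 3450 × 18.0349 = 62220.405 s = 17.28 hours.

17.28 hours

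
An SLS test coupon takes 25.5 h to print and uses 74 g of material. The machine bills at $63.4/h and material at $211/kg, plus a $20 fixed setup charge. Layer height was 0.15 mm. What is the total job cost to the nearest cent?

$1652.31

Time charge = 63.4 × 25.5, so $1616.70.
Feedstock cost = 211 × 74/1000, so $15.614.
Total = 1616.70 + 15.614 + 20 = 1652.314 ≈ $1652.31.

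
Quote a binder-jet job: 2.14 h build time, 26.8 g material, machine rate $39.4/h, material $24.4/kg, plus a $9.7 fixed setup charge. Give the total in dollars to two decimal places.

Machine cost: 39.4 × 2.14 → $84.316.
Material cost: 24.4 × 26.8/1000 → $0.65392.
Total = 84.316 + 0.65392 + 9.7 = 94.66992 ≈ $94.67.

$94.67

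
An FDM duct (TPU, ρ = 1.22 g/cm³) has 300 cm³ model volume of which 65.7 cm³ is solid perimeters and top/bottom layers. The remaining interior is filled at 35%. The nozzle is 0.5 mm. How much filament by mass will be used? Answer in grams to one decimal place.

Volume inside the shell: 300 − 65.7 → 234.3 cm³.
Infill volume = 0.35 × 234.3 = 82.005 cm³.
Total printed volume: 65.7 + 82.005 → 147.705 cm³.
Mass = 147.705 × 1.22 = 180.2001 g.

180.2 g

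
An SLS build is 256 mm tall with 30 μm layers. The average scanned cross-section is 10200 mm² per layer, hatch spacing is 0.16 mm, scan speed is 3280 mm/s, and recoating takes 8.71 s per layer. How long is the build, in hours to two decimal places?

Number of layers: 256 / 0.03 → 8534 (rounded up).
Per-layer scan distance = 10200 / 0.16 = 63750 mm.
Scan time per layer: 63750 / 3280 → 19.436 s.
Per-layer time = 19.436 + 8.71 = 28.146 s.
8534 layers × 28.146 s/layer = 240197.964 s, i.e. 66.72 hours.

66.72 hours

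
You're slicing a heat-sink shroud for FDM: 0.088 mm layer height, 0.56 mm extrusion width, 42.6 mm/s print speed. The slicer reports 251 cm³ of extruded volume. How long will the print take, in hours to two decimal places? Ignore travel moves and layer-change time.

Extrusion cross-section = 0.088 × 0.56, so 0.04928 mm².
Path length: 251000 mm³ / 0.04928 mm² → 5093344.2 mm.
Extrusion time = 5093344.2 / 42.6, so 119562.1 s.
In the requested units: 119562.1 s = 33.21 hours.

33.21 hours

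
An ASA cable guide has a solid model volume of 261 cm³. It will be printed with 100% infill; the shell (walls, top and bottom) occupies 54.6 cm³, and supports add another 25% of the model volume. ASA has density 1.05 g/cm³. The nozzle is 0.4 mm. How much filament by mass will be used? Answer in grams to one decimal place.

342.6 g

Volume inside the shell: 261 − 54.6 → 206.4 cm³.
Deposited infill: 1.00 × 206.4 → 206.4 cm³.
Support = 0.25 × 261, so 65.25 cm³.
Total extruded: 54.6 + 206.4 + 65.25 → 326.25 cm³.
Mass = 326.25 × 1.05 = 342.5625 g.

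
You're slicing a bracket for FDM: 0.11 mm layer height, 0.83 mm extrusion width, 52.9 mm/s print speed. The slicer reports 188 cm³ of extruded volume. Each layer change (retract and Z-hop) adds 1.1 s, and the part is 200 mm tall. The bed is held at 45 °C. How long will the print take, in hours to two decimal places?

Bead cross-section: 0.11 × 0.83 → 0.0913 mm².
Toolpath length = 188 cm³ / 0.0913 mm² = 188000 / 0.0913 = 2059145.7 mm.
Extrusion time = 2059145.7 / 52.9, so 38925.2 s.
Layers = ⌈200/0.11⌉ = 1819.
Layer-change overhead = 1819 × 1.1, so 2000.9 s.
Altogether 38925.2 + 2000.9 = 40926.1 s, i.e. 11.37 hours.

11.37 hours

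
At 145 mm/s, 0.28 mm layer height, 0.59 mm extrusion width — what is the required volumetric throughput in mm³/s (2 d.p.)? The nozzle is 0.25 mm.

A: 0.28 × 0.59 → 0.1652 mm².
Volumetric flow = 145 × 0.1652 = 23.95 mm³/s.

23.95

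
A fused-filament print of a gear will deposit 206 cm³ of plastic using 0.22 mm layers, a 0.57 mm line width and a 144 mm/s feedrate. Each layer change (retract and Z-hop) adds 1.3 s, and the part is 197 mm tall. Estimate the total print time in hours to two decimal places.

Extrusion cross-section = 0.22 × 0.57, so 0.1254 mm².
Path length: 206000 mm³ / 0.1254 mm² → 1642743.2 mm.
Time extruding = 1642743.2 / 144 = 11407.9 s.
Layers = ⌈197/0.22⌉ = 896.
Non-print overhead = 896 × 1.3, so 1164.8 s.
Total = 11407.9 + 1164.8 = 12572.7 s = 3.49 hours.

3.49 hours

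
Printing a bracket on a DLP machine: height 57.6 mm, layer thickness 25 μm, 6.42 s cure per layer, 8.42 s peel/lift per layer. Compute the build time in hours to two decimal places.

9.50 hours

Number of layers: 57.6 / 0.025 → 2304 (rounded up).
Per-layer time = 6.42 + 8.42 = 14.84 s.
Build time: 2304 × 14.84 s = 34191.36 s, i.e. 9.50 hours.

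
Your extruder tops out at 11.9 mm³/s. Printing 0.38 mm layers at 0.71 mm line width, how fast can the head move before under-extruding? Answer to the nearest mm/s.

44 mm/s

Bead cross-section = 0.38 × 0.71 = 0.2698 mm².
v_max = Q/A = 11.9/0.2698 = 44.11 mm/s → 44 mm/s.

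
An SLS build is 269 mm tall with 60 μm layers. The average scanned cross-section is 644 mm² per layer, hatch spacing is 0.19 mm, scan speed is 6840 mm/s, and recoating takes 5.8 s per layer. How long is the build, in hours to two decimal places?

Number of layers: 269 / 0.06 → 4484 (rounded up).
Per-layer scan distance: 644 / 0.19 → 3389.5 mm.
Per-layer scan time = 3389.5 / 6840, so 0.4955 s.
Layer cycle = 0.4955 + 5.8 = 6.2955 s.
4484 layers × 6.2955 s/layer = 28229.022 s, i.e. 7.84 hours.

7.84 hours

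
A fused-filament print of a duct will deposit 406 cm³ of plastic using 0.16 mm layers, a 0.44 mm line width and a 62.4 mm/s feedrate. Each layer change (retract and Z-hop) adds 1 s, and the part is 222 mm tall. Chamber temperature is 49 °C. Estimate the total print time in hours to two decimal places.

26.06 hours

Line area = 0.16 × 0.44, so 0.0704 mm².
Total extruded path = 406000/0.0704 = 5767045.5 mm.
Print-move time = 5767045.5 / 62.4, so 92420.6 s.
Number of layers: 222 / 0.16 → 1388 (rounded up).
Z-hop total = 1388 × 1, so 1388 s.
Total = 92420.6 + 1388 = 93808.6 s = 26.06 hours.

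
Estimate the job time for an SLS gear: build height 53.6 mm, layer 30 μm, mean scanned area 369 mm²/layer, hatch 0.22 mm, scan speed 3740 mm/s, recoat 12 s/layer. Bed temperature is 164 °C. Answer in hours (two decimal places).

Number of layers: 53.6 / 0.03 → 1787 (rounded up).
Scan path per layer = 369 / 0.22 = 1677.3 mm.
Scan time per layer: 1677.3 / 3740 → 0.4485 s.
Layer cycle = 0.4485 + 12 = 12.4485 s.
Total: 1787 × 12.4485 s = 22245.4695 s → 6.18 hours.

6.18 hours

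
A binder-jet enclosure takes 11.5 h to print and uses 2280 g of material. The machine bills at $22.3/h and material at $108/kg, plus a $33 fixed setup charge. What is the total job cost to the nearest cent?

$535.69

Time charge = 22.3 × 11.5, so $256.45.
Material charge = 108 × 2280/1000, so $246.24.
Adding setup: 256.45 + 246.24 + 33 → $535.69.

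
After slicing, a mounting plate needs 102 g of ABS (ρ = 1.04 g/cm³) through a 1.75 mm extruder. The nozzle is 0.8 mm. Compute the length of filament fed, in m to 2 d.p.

40.78 m

Volume = 102 g / 1.04 g·cm⁻³ = 98.0769 cm³ = 98076.9 mm³.
A = π r² = π × 0.875² = 2.4053 mm².
L = V/A = 98076.9/2.4053 = 40775.33 mm → 40.78 m.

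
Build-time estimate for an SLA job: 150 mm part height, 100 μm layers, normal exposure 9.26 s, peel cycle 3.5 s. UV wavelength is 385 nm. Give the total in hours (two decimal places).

Layer count = ceil(150 / 0.1) = 1500.
Each layer takes: 9.26 + 3.5 → 12.76 s.
Build time: 1500 × 12.76 s = 19140 s, i.e. 5.32 hours.

5.32 hours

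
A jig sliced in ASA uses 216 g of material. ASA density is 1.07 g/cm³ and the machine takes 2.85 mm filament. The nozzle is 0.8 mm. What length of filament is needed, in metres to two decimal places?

31.64 m

Extruded volume: 216/1.07 = 201.8692 cm³ (201869.2 mm³).
Filament cross-section = π × (2.85/2)² = 6.3794 mm².
Length = 201869.2 / 6.3794 = 31643.92 mm = 31.64 m.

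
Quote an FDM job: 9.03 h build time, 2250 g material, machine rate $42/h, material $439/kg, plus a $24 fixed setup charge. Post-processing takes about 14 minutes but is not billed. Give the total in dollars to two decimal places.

$1391.01

Time charge = 42 × 9.03 = $379.26.
Material charge = 439 × 2250/1000 = $987.75.
Total = 379.26 + 987.75 + 24 = $1391.01.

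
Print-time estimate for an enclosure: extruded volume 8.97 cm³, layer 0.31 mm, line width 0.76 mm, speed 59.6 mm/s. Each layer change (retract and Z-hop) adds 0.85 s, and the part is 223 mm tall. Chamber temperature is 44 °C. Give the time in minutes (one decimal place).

Line area: 0.31 × 0.76 → 0.2356 mm².
Path length: 8970 mm³ / 0.2356 mm² → 38073 mm.
Print-move time = 38073 / 59.6, so 638.8 s.
Number of layers: 223 / 0.31 → 720 (rounded up).
Non-print overhead = 720 × 0.85 = 612 s.
Altogether 638.8 + 612 = 1250.8 s, i.e. 20.8 minutes.

20.8 minutes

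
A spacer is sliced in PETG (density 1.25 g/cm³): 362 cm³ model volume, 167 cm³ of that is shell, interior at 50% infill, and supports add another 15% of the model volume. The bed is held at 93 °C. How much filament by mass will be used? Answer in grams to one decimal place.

398.5 g

Infill region: 362 − 167 → 195 cm³.
Infill volume = 0.50 × 195, so 97.5 cm³.
Support = 0.15 × 362 = 54.3 cm³.
Total extruded = 167 + 97.5 + 54.3 = 318.8 cm³.
Mass: 318.8 × 1.25 → 398.5 g.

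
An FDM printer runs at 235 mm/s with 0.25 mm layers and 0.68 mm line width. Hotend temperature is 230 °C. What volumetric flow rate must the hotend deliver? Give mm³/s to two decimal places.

Extrusion cross-section = 0.25 × 0.68, so 0.17 mm².
Volumetric flow = 235 × 0.17 = 39.95 mm³/s.

39.95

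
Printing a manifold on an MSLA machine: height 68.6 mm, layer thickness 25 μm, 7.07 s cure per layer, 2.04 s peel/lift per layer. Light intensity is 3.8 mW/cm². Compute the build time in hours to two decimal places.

6.94 hours

Layer count = ceil(68.6 / 0.025) = 2744.
Each layer takes = 7.07 + 2.04 = 9.11 s.
Build time: 2744 × 9.11 s = 24997.84 s, i.e. 6.94 hours.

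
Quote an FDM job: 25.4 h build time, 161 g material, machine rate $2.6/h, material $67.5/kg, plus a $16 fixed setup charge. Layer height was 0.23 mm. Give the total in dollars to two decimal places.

$92.91

Machine cost = 2.6 × 25.4 = $66.04.
Feedstock cost: 67.5 × 161/1000 → $10.8675.
Total = 66.04 + 10.8675 + 16 = 92.9075 ≈ $92.91.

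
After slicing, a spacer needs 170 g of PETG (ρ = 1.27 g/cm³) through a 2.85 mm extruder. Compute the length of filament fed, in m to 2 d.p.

Extruded volume: 170/1.27 = 133.8583 cm³ (133858.3 mm³).
Cross-section of 2.85 mm filament: π·(2.85/2)² = 6.3794 mm².
L = V/A = 133858.3/6.3794 = 20982.9 mm → 20.98 m.

20.98 m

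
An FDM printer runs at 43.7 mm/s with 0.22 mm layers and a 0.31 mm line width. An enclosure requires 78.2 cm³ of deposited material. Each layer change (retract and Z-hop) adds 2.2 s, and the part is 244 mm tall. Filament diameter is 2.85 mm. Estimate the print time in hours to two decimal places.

Extrusion cross-section = 0.22 × 0.31 = 0.0682 mm².
Total extruded path = 78200/0.0682 = 1146627.6 mm.
Print-move time: 1146627.6 / 43.7 → 26238.6 s.
Layer count = ceil(244 / 0.22) = 1110.
Non-print overhead: 1110 × 2.2 → 2442 s.
Altogether 26238.6 + 2442 = 28680.6 s, i.e. 7.97 hours.

7.97 hours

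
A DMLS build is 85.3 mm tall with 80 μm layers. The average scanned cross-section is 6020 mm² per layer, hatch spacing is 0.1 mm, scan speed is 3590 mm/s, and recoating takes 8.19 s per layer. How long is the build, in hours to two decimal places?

Number of layers: 85.3 / 0.08 → 1067 (rounded up).
Hatch length per layer: 6020 / 0.1 → 60200 mm.
Scan time per layer: 60200 / 3590 → 16.7688 s.
Layer cycle: 16.7688 + 8.19 → 24.9588 s.
Total: 1067 × 24.9588 s = 26631.0396 s → 7.40 hours.

7.40 hours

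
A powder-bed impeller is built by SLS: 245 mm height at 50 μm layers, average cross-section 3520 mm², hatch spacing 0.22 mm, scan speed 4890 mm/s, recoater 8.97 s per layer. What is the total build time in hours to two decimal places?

Layers = ⌈245/0.05⌉ = 4900.
Hatch length per layer = 3520 / 0.22, so 16000 mm.
Laser time per layer = 16000 / 4890, so 3.272 s.
Time per layer: 3.272 + 8.97 → 12.242 s.
Build time = 4900 × 12.242 = 59985.8 s = 16.66 hours.

16.66 hours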